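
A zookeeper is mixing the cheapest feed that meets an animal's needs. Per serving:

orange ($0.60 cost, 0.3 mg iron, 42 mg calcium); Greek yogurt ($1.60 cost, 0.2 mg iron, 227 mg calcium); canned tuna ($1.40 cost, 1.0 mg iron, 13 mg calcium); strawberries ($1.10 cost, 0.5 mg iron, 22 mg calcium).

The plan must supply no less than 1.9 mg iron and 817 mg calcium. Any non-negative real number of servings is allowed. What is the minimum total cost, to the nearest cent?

For a min-cost LP with two ≥-constraints, a basic feasible solution has at most two positive variables.
orange only: max(1.9/0.3, 817/42) = 19.45 servings → $11.67.
Greek yogurt only: max(1.9/0.2, 817/227) = 9.5 servings → $15.20.
canned tuna only: max(1.9/1.0, 817/13) = 62.85 servings → $87.98.
strawberries only: max(1.9/0.5, 817/22) = 37.14 servings → $40.85.
orange + Greek yogurt with both tight: 4.487 servings and 2.769 servings → $7.12.
orange + canned tuna: intersection lies outside the first quadrant.
orange + strawberries: the both-tight solution has a negative serving — not a feasible corner.
Greek yogurt + canned tuna with both tight: 3.531 servings and 1.194 servings → $7.32.
Greek yogurt + strawberries with both tight: 3.361 servings and 2.456 servings → $8.08.
canned tuna + strawberries with both targets exact would need a negative amount; discard.
The minimum over all feasible corners is $7.12.

$7.12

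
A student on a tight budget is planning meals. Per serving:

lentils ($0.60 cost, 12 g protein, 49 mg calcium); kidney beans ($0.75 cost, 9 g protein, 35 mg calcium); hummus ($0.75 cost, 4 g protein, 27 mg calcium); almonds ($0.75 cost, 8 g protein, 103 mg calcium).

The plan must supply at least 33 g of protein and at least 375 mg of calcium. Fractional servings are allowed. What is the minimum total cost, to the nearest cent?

$2.85

lentils only: max(33/12, 375/49) = 7.653 servings → $4.59.
kidney beans only: max(33/9, 375/35) = 10.71 servings → $8.04.
hummus only: max(33/4, 375/27) = 13.89 servings → $10.42.
almonds only: max(33/8, 375/103) = 4.125 servings → $3.09.
lentils + kidney beans: intersection lies outside the first quadrant.
lentils + hummus: intersection lies outside the first quadrant.
lentils + almonds with both tight: 0.4727 servings and 3.416 servings → $2.85.
kidney beans + hummus with both targets exact would need a negative amount; discard.
kidney beans + almonds with both tight: 0.6167 servings and 3.431 servings → $3.04.
hummus + almonds with both tight: 2.036 servings and 3.107 servings → $3.86.
Cheapest feasible corner: $2.85.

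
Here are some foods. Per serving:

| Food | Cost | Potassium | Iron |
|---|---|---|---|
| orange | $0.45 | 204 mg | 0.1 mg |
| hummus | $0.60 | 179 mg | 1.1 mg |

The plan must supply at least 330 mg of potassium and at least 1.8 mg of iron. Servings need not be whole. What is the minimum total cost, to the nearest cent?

For a min-cost LP with two ≥-constraints, a basic feasible solution has at most two positive variables.
orange only: max(330/204, 1.8/0.1) = 18 servings → $8.10.
hummus only: max(330/179, 1.8/1.1) = 1.844 servings → $1.11.
orange + hummus with both tight: 0.1976 servings and 1.618 servings → $1.06.
So the least-cost plan costs $1.06.

$1.06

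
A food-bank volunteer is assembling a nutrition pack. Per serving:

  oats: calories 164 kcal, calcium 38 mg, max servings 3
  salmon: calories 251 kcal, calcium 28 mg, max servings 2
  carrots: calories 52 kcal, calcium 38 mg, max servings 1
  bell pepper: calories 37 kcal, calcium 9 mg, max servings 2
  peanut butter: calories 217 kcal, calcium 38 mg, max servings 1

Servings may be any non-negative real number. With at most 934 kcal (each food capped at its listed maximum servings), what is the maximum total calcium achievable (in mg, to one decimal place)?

Calcium per kcal: carrots 0.7308, bell pepper 0.2432, oats 0.2317, peanut butter 0.1751, salmon 0.1116.
Take 1 serving of carrots: uses 52 kcal, +38.0 mg calcium (running total 38.0 mg).
Take 2 servings of bell pepper: uses 74 kcal, +18.0 mg calcium (running total 56.0 mg).
Take 3 servings of oats: uses 492 kcal, +114.0 mg calcium (running total 170.0 mg).
Take 1 serving of peanut butter: uses 217 kcal, +38.0 mg calcium (running total 208.0 mg).
Take 0.3944 servings of salmon: uses 99 kcal, +11.0 mg calcium (running total 219.0 mg).
Filling greedily by calcium-per-kcal is optimal for one linear limit, giving 219.0 mg.

219.0 mg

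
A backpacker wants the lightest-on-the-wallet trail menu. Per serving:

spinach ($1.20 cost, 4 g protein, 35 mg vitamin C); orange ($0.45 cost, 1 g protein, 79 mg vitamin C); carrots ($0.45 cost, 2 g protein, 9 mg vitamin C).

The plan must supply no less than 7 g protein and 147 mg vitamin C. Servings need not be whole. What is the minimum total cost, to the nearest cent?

$1.92

For a min-cost LP with two ≥-constraints, a basic feasible solution has at most two positive variables.
spinach only: max(7/4, 147/35) = 4.2 servings → $5.04.
orange only: max(7/1, 147/79) = 7 servings → $3.15.
carrots only: max(7/2, 147/9) = 16.33 servings → $7.35.
spinach + orange with both tight: 1.445 servings and 1.221 servings → $2.28.
spinach + carrots: the both-tight solution has a negative serving — not a feasible corner.
orange + carrots with both tight: 1.55 servings and 2.725 servings → $1.92.
So the least-cost plan costs $1.92.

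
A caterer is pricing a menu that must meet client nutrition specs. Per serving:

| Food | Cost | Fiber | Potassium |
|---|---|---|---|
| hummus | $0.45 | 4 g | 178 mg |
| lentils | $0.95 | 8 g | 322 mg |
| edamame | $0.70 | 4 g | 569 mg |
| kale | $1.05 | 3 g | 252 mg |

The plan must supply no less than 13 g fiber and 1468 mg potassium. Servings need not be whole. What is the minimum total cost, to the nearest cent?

This is a tiny linear program; its minimum lies at a vertex of the feasible set. List the vertices and price them.
hummus only: max(13/4, 1468/178) = 8.247 servings → $3.71.
lentils only: max(13/8, 1468/322) = 4.559 servings → $4.33.
edamame only: max(13/4, 1468/569) = 3.25 servings → $2.27.
kale only: max(13/3, 1468/252) = 5.825 servings → $6.12.
hummus + lentils: the both-tight solution has a negative serving — not a feasible corner.
hummus + edamame with both tight: 0.9751 servings and 2.275 servings → $2.03.
hummus + kale: the both-tight solution has a negative serving — not a feasible corner.
lentils + edamame with both tight: 0.4672 servings and 2.316 servings → $2.06.
lentils + kale: the both-tight solution has a negative serving — not a feasible corner.
edamame + kale with both tight: 1.614 servings and 2.182 servings → $3.42.
So the least-cost plan costs $2.03.

$2.03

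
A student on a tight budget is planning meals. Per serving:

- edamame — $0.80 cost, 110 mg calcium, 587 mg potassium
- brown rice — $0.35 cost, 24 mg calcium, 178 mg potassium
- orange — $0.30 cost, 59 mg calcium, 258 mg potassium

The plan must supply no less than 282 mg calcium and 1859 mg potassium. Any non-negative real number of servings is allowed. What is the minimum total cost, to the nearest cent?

$2.16

A basic optimal solution has at most two foods positive. Try each food alone and each pair with both targets met exactly.
edamame only: max(282/110, 1859/587) = 3.167 servings → $2.53.
brown rice only: max(282/24, 1859/178) = 11.75 servings → $4.11.
orange only: max(282/59, 1859/258) = 7.205 servings → $2.16.
edamame + brown rice with both tight: 1.016 servings and 7.093 servings → $3.30.
edamame + orange: intersection lies outside the first quadrant.
brown rice + orange with both tight: 8.567 servings and 1.295 servings → $3.39.
The minimum over all feasible corners is $2.16.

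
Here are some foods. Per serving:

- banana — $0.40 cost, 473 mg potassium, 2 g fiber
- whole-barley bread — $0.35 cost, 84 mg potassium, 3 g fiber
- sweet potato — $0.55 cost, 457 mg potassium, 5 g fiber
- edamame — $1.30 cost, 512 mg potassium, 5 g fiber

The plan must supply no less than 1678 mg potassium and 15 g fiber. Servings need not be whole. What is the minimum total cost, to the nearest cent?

$1.84

banana only: max(1678/473, 15/2) = 7.5 servings → $3.00.
whole-barley bread only: max(1678/84, 15/3) = 19.98 servings → $6.99.
sweet potato only: max(1678/457, 15/5) = 3.672 servings → $2.02.
edamame only: max(1678/512, 15/5) = 3.277 servings → $4.26.
banana + whole-barley bread with both tight: 3.017 servings and 2.989 servings → $2.25.
banana + sweet potato with both tight: 1.058 servings and 2.577 servings → $1.84.
banana + edamame with both tight: 0.5295 servings and 2.788 servings → $3.84.
whole-barley bread + sweet potato: the both-tight solution has a negative serving — not a feasible corner.
whole-barley bread + edamame: the both-tight solution has a negative serving — not a feasible corner.
sweet potato + edamame: the both-tight solution has a negative serving — not a feasible corner.
The minimum over all feasible corners is $1.84.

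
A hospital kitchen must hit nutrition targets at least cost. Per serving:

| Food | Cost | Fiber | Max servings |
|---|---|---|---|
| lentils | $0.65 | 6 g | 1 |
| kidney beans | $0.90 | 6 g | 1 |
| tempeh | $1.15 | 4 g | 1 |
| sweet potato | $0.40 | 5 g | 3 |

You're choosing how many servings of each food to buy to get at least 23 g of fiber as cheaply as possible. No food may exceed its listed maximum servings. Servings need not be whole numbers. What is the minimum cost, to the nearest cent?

$2.15

Cost per g of fiber: sweet potato $0.0800, lentils $0.1083, kidney beans $0.1500, tempeh $0.2875.
Take 3 servings of sweet potato: +15.0 g fiber for $1.20 (total $1.20, still need 8.0 g).
Take 1 serving of lentils: +6.0 g fiber for $0.65 (total $1.85, still need 2.0 g).
Take 0.3333 servings of kidney beans: +2.0 g fiber for $0.30 (total $2.15, still need 0.0 g).
Greedy by cheapest-per-g is optimal for a single linear constraint, so the minimum cost is $2.15.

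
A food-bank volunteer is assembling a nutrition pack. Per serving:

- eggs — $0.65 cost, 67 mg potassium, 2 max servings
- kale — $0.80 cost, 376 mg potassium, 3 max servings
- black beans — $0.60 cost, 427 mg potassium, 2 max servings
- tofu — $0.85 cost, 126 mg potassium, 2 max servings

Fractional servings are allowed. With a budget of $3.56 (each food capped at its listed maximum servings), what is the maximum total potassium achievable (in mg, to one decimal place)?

1963.2 mg

Potassium per dollar: black beans 711.7, kale 470, tofu 148.2, eggs 103.1.
Take 2 servings of black beans: spends $1.20, +854.0 mg potassium (running total 854.0 mg).
Take 2.95 servings of kale: spends $2.36, +1109.2 mg potassium (running total 1963.2 mg).
Greedy by best ratio exhausts the cost allowance optimally: 1963.2 mg.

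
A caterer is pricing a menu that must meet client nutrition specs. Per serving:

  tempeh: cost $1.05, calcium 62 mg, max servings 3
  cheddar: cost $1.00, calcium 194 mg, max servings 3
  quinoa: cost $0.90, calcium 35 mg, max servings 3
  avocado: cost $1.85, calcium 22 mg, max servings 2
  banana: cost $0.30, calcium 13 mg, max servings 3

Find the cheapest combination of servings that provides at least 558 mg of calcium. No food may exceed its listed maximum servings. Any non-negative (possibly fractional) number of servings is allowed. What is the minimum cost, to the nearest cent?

$2.88

Cost per mg of calcium: cheddar $0.0052, tempeh $0.0169, banana $0.0231, quinoa $0.0257, avocado $0.0841.
Take 2.876 servings of cheddar: +558.0 mg calcium for $2.88 (total $2.88, still need 0.0 mg).
Filling from the cheapest source first is optimal under one linear minimum: $2.88.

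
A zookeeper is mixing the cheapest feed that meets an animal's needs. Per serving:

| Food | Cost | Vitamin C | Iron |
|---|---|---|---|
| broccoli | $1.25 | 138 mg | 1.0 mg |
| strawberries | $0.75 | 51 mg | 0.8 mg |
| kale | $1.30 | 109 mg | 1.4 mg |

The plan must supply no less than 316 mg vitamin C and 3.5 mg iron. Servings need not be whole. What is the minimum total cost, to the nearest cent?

Compare the cost at each extreme point of the feasible region.
broccoli only: max(316/138, 3.5/1.0) = 3.5 servings → $4.38.
strawberries only: max(316/51, 3.5/0.8) = 6.196 servings → $4.65.
kale only: max(316/109, 3.5/1.4) = 2.899 servings → $3.77.
broccoli + strawberries with both tight: 1.251 servings and 2.811 servings → $3.67.
broccoli + kale with both tight: 0.7233 servings and 1.983 servings → $3.48.
strawberries + kale with both targets exact would need a negative amount; discard.
Cheapest feasible corner: $3.48.

$3.48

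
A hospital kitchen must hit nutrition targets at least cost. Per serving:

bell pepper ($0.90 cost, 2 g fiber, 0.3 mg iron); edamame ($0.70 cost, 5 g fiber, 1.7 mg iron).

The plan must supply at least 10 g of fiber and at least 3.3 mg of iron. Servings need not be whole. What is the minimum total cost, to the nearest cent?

$1.40

The cheapest plan sits at a corner of the feasible region — with two constraints it uses at most two foods.
bell pepper only: max(10/2, 3.3/0.3) = 11 servings → $9.90.
edamame only: max(10/5, 3.3/1.7) = 2 servings → $1.40.
bell pepper + edamame with both tight: 0.2632 servings and 1.895 servings → $1.56.
Cheapest feasible corner: $1.40.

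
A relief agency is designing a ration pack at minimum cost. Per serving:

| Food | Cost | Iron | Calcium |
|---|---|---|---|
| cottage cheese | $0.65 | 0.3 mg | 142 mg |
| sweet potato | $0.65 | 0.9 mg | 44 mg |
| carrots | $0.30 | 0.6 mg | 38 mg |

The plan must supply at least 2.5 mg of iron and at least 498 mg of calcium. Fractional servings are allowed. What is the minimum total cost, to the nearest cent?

$2.63

Minimising a linear cost over {iron ≥ 2.5, calcium ≥ 498, servings ≥ 0} — the optimum is at a vertex, using one or two foods.
cottage cheese only: max(2.5/0.3, 498/142) = 8.333 servings → $5.42.
sweet potato only: max(2.5/0.9, 498/44) = 11.32 servings → $7.36.
carrots only: max(2.5/0.6, 498/38) = 13.11 servings → $3.93.
cottage cheese + sweet potato with both tight: 2.951 servings and 1.794 servings → $3.08.
cottage cheese + carrots with both tight: 2.762 servings and 2.786 servings → $2.63.
sweet potato + carrots: the both-tight solution has a negative serving — not a feasible corner.
Cheapest feasible corner: $2.63.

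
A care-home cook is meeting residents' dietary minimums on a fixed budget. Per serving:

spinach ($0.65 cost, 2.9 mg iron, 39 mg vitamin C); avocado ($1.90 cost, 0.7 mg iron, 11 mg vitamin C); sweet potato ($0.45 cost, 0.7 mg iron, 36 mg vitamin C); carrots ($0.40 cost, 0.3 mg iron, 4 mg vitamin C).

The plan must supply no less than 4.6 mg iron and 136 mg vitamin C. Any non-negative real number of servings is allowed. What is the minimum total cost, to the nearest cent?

Two binding constraints pin down two serving amounts, so the optimal mix uses at most two foods. The candidates are each food alone (scaled to the tighter of iron/vitamin C) and each pair with both constraints tight.
spinach only: max(4.6/2.9, 136/39) = 3.487 servings → $2.27.
avocado only: max(4.6/0.7, 136/11) = 12.36 servings → $23.49.
sweet potato only: max(4.6/0.7, 136/36) = 6.571 servings → $2.96.
carrots only: max(4.6/0.3, 136/4) = 34 servings → $13.60.
spinach + avocado: the both-tight solution has a negative serving — not a feasible corner.
spinach + sweet potato with both tight: 0.9131 servings and 2.789 servings → $1.85.
spinach + carrots with both targets exact would need a negative amount; discard.
avocado + sweet potato with both tight: 4.023 servings and 2.549 servings → $8.79.
avocado + carrots: intersection lies outside the first quadrant.
sweet potato + carrots with both tight: 2.8 servings and 8.8 servings → $4.78.
The minimum over all feasible corners is $1.85.

$1.85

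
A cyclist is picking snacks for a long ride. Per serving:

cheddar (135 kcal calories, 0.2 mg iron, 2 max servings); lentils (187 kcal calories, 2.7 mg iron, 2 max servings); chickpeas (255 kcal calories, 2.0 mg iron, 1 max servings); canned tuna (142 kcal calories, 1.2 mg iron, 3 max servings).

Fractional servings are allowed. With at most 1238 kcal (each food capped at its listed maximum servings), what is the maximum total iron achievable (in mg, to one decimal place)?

Iron per kcal: lentils 0.01444, canned tuna 0.008451, chickpeas 0.007843, cheddar 0.001481.
Take 2 servings of lentils: uses 374 kcal, +5.4 mg iron (running total 5.4 mg).
Take 3 servings of canned tuna: uses 426 kcal, +3.6 mg iron (running total 9.0 mg).
Take 1 serving of chickpeas: uses 255 kcal, +2.0 mg iron (running total 11.0 mg).
Take 1.356 servings of cheddar: uses 183 kcal, +0.3 mg iron (running total 11.3 mg).
Greedy by best ratio exhausts the calories allowance optimally: 11.3 mg.

11.3 mg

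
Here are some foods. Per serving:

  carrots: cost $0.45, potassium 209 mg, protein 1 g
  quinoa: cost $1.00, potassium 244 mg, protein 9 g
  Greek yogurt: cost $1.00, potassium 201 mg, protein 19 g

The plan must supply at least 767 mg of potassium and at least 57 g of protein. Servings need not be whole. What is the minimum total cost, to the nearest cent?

$3.33

carrots only: max(767/209, 57/1) = 57 servings → $25.65.
quinoa only: max(767/244, 57/9) = 6.333 servings → $6.33.
Greek yogurt only: max(767/201, 57/19) = 3.816 servings → $3.82.
carrots + quinoa with both targets exact would need a negative amount; discard.
carrots + Greek yogurt with both tight: 0.8265 servings and 2.956 servings → $3.33.
quinoa + Greek yogurt with both tight: 1.102 servings and 2.478 servings → $3.58.
Cheapest feasible corner: $3.33.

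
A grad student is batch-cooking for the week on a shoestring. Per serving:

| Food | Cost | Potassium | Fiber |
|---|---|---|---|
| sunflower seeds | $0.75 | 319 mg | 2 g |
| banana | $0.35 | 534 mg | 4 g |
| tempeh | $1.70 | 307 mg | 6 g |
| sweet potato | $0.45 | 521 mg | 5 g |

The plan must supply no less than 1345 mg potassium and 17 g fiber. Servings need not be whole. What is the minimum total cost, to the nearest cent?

$1.49

sunflower seeds only: max(1345/319, 17/2) = 8.5 servings → $6.38.
banana only: max(1345/534, 17/4) = 4.25 servings → $1.49.
tempeh only: max(1345/307, 17/6) = 4.381 servings → $7.45.
sweet potato only: max(1345/521, 17/5) = 3.4 servings → $1.53.
sunflower seeds + banana: the both-tight solution has a negative serving — not a feasible corner.
sunflower seeds + tempeh with both tight: 2.193 servings and 2.102 servings → $5.22.
sunflower seeds + sweet potato: the both-tight solution has a negative serving — not a feasible corner.
banana + tempeh with both tight: 1.443 servings and 1.871 servings → $3.69.
banana + sweet potato with both targets exact would need a negative amount; discard.
tempeh + sweet potato with both tight: 1.34 servings and 1.792 servings → $3.08.
The minimum over all feasible corners is $1.49.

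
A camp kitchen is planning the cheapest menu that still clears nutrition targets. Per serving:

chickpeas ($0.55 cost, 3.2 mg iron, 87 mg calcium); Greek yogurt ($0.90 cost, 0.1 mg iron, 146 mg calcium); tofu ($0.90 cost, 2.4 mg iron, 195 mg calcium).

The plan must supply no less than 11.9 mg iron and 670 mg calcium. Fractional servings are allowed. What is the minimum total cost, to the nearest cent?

The cheapest plan sits at a corner of the feasible region — with two constraints it uses at most two foods.
chickpeas only: max(11.9/3.2, 670/87) = 7.701 servings → $4.24.
Greek yogurt only: max(11.9/0.1, 670/146) = 119 servings → $107.10.
tofu only: max(11.9/2.4, 670/195) = 4.958 servings → $4.46.
chickpeas + Greek yogurt with both tight: 3.643 servings and 2.418 servings → $4.18.
chickpeas + tofu with both tight: 1.716 servings and 2.67 servings → $3.35.
Greek yogurt + tofu with both targets exact would need a negative amount; discard.
So the least-cost plan costs $3.35.

$3.35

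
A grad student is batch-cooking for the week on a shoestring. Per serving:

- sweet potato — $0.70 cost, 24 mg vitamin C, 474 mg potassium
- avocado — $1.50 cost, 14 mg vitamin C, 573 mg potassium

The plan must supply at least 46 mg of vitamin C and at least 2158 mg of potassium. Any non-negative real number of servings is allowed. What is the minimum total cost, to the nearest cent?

For a min-cost LP with two ≥-constraints, a basic feasible solution has at most two positive variables.
sweet potato only: max(46/24, 2158/474) = 4.553 servings → $3.19.
avocado only: max(46/14, 2158/573) = 3.766 servings → $5.65.
sweet potato + avocado: intersection lies outside the first quadrant.
So the least-cost plan costs $3.19.

$3.19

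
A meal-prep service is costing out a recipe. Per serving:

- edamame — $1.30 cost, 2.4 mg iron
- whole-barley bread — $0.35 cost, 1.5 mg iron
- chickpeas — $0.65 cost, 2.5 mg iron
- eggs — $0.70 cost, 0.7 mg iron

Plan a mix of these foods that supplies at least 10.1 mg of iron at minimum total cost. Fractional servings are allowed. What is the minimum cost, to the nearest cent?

Cost per mg of iron: whole-barley bread $0.2333, chickpeas $0.2600, edamame $0.5417, eggs $1.0000.
With no serving limits, use only whole-barley bread: 10.1 mg / 1.5 mg = 6.733 servings × $0.35 = $2.36.

$2.36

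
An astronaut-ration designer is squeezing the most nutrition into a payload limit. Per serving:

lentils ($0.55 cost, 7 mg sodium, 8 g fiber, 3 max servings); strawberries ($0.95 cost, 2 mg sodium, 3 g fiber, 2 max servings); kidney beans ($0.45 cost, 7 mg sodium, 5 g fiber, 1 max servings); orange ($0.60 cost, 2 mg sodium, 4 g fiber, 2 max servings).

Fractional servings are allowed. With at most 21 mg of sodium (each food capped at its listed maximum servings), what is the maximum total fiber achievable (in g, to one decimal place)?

Fiber per mg sodium: orange 2, strawberries 1.5, lentils 1.143, kidney beans 0.7143.
Take 2 servings of orange: uses 4 mg sodium, +8.0 g fiber (running total 8.0 g).
Take 2 servings of strawberries: uses 4 mg sodium, +6.0 g fiber (running total 14.0 g).
Take 1.857 servings of lentils: uses 13 mg sodium, +14.9 g fiber (running total 28.9 g).
Greedy by best ratio exhausts the sodium allowance optimally: 28.9 g.

28.9 g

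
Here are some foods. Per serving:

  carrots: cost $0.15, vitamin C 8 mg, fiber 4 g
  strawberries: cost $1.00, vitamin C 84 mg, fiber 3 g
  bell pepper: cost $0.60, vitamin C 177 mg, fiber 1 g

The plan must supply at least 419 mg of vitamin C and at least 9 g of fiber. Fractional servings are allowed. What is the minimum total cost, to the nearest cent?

$1.63

An LP optimum is at a vertex; with two nutrient constraints at most two foods are used. Check each candidate.
carrots only: max(419/8, 9/4) = 52.38 servings → $7.86.
strawberries only: max(419/84, 9/3) = 4.988 servings → $4.99.
bell pepper only: max(419/177, 9/1) = 9 servings → $5.40.
carrots + strawberries with both targets exact would need a negative amount; discard.
carrots + bell pepper with both tight: 1.677 servings and 2.291 servings → $1.63.
strawberries + bell pepper with both tight: 2.626 servings and 1.121 servings → $3.30.
Cheapest feasible corner: $1.63.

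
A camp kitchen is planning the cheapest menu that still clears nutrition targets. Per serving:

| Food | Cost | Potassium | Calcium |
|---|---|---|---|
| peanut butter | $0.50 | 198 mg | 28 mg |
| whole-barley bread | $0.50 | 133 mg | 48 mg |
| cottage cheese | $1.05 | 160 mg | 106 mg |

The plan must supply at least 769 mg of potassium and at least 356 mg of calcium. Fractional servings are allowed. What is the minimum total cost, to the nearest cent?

$3.62

The cheapest plan sits at a corner of the feasible region — with two constraints it uses at most two foods.
peanut butter only: max(769/198, 356/28) = 12.71 servings → $6.36.
whole-barley bread only: max(769/133, 356/48) = 7.417 servings → $3.71.
cottage cheese only: max(769/160, 356/106) = 4.806 servings → $5.05.
peanut butter + whole-barley bread: the both-tight solution has a negative serving — not a feasible corner.
peanut butter + cottage cheese with both tight: 1.487 servings and 2.966 servings → $3.86.
whole-barley bread + cottage cheese with both tight: 3.826 servings and 1.626 servings → $3.62.
Cheapest feasible corner: $3.62.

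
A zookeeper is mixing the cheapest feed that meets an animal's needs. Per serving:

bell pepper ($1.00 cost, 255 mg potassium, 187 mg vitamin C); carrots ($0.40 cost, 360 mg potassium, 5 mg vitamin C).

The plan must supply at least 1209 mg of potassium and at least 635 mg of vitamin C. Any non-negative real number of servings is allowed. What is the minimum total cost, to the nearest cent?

Check every corner: each single food scaled to meet both minima, and each pair solved so both constraints bind.
bell pepper only: max(1209/255, 635/187) = 4.741 servings → $4.74.
carrots only: max(1209/360, 635/5) = 127 servings → $50.80.
bell pepper + carrots with both tight: 3.37 servings and 0.9714 servings → $3.76.
Cheapest feasible corner: $3.76.

$3.76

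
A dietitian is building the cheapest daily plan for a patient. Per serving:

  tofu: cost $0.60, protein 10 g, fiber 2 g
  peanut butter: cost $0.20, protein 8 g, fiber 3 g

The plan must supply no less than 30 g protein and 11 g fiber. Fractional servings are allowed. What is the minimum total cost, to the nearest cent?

An LP optimum is at a vertex; with two nutrient constraints at most two foods are used. Check each candidate.
tofu only: max(30/10, 11/2) = 5.5 servings → $3.30.
peanut butter only: max(30/8, 11/3) = 3.75 servings → $0.75.
tofu + peanut butter with both tight: 0.1429 servings and 3.571 servings → $0.80.
Cheapest feasible corner: $0.75.

$0.75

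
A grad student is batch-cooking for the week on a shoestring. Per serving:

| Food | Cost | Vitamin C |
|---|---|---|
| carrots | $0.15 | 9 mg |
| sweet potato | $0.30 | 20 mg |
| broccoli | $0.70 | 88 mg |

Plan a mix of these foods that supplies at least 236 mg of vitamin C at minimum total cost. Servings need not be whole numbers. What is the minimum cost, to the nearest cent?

Cost per mg of vitamin C: broccoli $0.0080, sweet potato $0.0150, carrots $0.0167.
With no serving limits, use only broccoli: 236 mg / 88 mg = 2.682 servings × $0.70 = $1.88.

$1.88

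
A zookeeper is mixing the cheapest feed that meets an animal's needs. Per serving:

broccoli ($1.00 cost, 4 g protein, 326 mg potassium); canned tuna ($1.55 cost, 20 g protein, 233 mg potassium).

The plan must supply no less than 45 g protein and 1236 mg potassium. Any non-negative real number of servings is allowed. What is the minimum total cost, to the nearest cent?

$5.25

Compare the cost at each extreme point of the feasible region.
broccoli only: max(45/4, 1236/326) = 11.25 servings → $11.25.
canned tuna only: max(45/20, 1236/233) = 5.305 servings → $8.22.
broccoli + canned tuna with both tight: 2.547 servings and 1.741 servings → $5.25.
Cheapest feasible corner: $5.25.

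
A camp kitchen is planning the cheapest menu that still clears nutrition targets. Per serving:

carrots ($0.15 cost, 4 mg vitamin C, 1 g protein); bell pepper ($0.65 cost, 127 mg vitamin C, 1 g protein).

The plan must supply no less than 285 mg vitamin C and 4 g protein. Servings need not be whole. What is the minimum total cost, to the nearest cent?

$1.69

Minimising a linear cost over {vitamin C ≥ 285, protein ≥ 4, servings ≥ 0} — the optimum is at a vertex, using one or two foods.
carrots only: max(285/4, 4/1) = 71.25 servings → $10.69.
bell pepper only: max(285/127, 4/1) = 4 servings → $2.60.
carrots + bell pepper with both tight: 1.813 servings and 2.187 servings → $1.69.
So the least-cost plan costs $1.69.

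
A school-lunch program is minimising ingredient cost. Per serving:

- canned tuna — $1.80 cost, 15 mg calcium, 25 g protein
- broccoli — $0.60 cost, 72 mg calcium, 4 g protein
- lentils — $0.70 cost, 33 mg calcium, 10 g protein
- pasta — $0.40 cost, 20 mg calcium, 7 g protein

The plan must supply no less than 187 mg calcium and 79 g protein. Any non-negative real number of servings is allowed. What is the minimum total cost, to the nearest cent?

$4.51

canned tuna only: max(187/15, 79/25) = 12.47 servings → $22.44.
broccoli only: max(187/72, 79/4) = 19.75 servings → $11.85.
lentils only: max(187/33, 79/10) = 7.9 servings → $5.53.
pasta only: max(187/20, 79/7) = 11.29 servings → $4.51.
canned tuna + broccoli with both tight: 2.839 servings and 2.006 servings → $6.31.
canned tuna + lentils with both tight: 1.092 servings and 5.17 servings → $5.58.
canned tuna + pasta with both tight: 0.6861 servings and 8.835 servings → $4.77.
broccoli + lentils: the both-tight solution has a negative serving — not a feasible corner.
broccoli + pasta with both targets exact would need a negative amount; discard.
lentils + pasta: intersection lies outside the first quadrant.
The minimum over all feasible corners is $4.51.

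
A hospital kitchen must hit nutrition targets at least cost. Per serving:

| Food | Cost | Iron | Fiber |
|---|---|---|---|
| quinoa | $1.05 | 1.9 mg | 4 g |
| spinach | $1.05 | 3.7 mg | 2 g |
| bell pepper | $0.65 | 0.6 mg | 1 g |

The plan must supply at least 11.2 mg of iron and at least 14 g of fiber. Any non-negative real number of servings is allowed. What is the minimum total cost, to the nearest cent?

$4.54

A basic optimal solution has at most two foods positive. Try each food alone and each pair with both targets met exactly.
quinoa only: max(11.2/1.9, 14/4) = 5.895 servings → $6.19.
spinach only: max(11.2/3.7, 14/2) = 7 servings → $7.35.
bell pepper only: max(11.2/0.6, 14/1) = 18.67 servings → $12.13.
quinoa + spinach with both tight: 2.673 servings and 1.655 servings → $4.54.
quinoa + bell pepper with both targets exact would need a negative amount; discard.
spinach + bell pepper with both tight: 1.12 servings and 11.76 servings → $8.82.
So the least-cost plan costs $4.54.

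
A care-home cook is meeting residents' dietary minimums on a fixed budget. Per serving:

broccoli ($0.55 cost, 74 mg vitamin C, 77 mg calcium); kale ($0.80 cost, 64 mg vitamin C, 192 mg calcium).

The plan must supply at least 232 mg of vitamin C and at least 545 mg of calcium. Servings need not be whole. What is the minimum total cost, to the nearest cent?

Two binding constraints pin down two serving amounts, so the optimal mix uses at most two foods. The candidates are each food alone (scaled to the tighter of vitamin C/calcium) and each pair with both constraints tight.
broccoli only: max(232/74, 545/77) = 7.078 servings → $3.89.
kale only: max(232/64, 545/192) = 3.625 servings → $2.90.
broccoli + kale with both tight: 1.041 servings and 2.421 servings → $2.51.
The minimum over all feasible corners is $2.51.

$2.51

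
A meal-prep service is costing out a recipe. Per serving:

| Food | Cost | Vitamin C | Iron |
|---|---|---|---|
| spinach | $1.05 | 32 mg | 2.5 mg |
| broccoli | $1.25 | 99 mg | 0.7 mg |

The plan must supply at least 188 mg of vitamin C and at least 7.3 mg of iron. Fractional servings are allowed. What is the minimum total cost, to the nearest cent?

$4.07

Two binding constraints pin down two serving amounts, so the optimal mix uses at most two foods. The candidates are each food alone (scaled to the tighter of vitamin C/iron) and each pair with both constraints tight.
spinach only: max(188/32, 7.3/2.5) = 5.875 servings → $6.17.
broccoli only: max(188/99, 7.3/0.7) = 10.43 servings → $13.04.
spinach + broccoli with both tight: 2.626 servings and 1.05 servings → $4.07.
The minimum over all feasible corners is $4.07.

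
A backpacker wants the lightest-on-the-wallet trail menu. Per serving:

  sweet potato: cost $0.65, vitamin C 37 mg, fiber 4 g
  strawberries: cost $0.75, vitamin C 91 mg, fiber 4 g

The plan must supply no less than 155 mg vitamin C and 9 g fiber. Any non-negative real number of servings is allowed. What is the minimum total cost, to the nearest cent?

$1.60

The cheapest plan sits at a corner of the feasible region — with two constraints it uses at most two foods.
sweet potato only: max(155/37, 9/4) = 4.189 servings → $2.72.
strawberries only: max(155/91, 9/4) = 2.25 servings → $1.69.
sweet potato + strawberries with both tight: 0.9213 servings and 1.329 servings → $1.60.
Cheapest feasible corner: $1.60.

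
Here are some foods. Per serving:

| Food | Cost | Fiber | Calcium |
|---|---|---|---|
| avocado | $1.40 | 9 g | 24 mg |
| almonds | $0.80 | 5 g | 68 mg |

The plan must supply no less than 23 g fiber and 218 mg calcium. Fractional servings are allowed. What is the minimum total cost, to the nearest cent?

$3.64

For a min-cost LP with two ≥-constraints, a basic feasible solution has at most two positive variables.
avocado only: max(23/9, 218/24) = 9.083 servings → $12.72.
almonds only: max(23/5, 218/68) = 4.6 servings → $3.68.
avocado + almonds with both tight: 0.9634 servings and 2.866 servings → $3.64.
Cheapest feasible corner: $3.64.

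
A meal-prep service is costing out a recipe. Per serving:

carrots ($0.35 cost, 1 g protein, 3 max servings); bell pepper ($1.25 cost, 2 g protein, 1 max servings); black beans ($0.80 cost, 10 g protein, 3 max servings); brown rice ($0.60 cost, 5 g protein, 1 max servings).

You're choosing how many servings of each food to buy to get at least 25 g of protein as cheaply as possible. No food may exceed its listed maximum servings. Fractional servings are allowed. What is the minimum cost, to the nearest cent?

Cost per g of protein: black beans $0.0800, brown rice $0.1200, carrots $0.3500, bell pepper $0.6250.
Take 2.5 servings of black beans: +25.0 g protein for $2.00 (total $2.00, still need 0.0 g).
Greedy by cheapest-per-g is optimal for a single linear constraint, so the minimum cost is $2.00.

$2.00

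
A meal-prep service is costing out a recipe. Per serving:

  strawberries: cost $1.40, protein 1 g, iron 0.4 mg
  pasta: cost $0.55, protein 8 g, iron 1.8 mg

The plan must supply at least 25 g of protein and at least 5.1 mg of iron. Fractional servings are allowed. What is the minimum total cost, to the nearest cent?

$1.72

For a min-cost LP with two ≥-constraints, a basic feasible solution has at most two positive variables.
strawberries only: max(25/1, 5.1/0.4) = 25 servings → $35.00.
pasta only: max(25/8, 5.1/1.8) = 3.125 servings → $1.72.
strawberries + pasta with both targets exact would need a negative amount; discard.
Cheapest feasible corner: $1.72.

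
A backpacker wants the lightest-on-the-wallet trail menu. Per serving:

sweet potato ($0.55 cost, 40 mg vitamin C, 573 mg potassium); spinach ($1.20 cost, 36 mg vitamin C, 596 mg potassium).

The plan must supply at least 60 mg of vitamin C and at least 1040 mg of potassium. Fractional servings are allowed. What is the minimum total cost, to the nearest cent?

$1.00

This is a tiny linear program; its minimum lies at a vertex of the feasible set. List the vertices and price them.
sweet potato only: max(60/40, 1040/573) = 1.815 servings → $1.00.
spinach only: max(60/36, 1040/596) = 1.745 servings → $2.09.
sweet potato + spinach: intersection lies outside the first quadrant.
Cheapest feasible corner: $1.00.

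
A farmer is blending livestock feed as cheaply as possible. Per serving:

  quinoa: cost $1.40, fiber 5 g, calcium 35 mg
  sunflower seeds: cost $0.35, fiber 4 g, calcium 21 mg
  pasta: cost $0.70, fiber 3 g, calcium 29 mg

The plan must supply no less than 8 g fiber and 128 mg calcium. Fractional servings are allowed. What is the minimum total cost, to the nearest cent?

An LP optimum is at a vertex; with two nutrient constraints at most two foods are used. Check each candidate.
quinoa only: max(8/5, 128/35) = 3.657 servings → $5.12.
sunflower seeds only: max(8/4, 128/21) = 6.095 servings → $2.13.
pasta only: max(8/3, 128/29) = 4.414 servings → $3.09.
quinoa + sunflower seeds: the both-tight solution has a negative serving — not a feasible corner.
quinoa + pasta: the both-tight solution has a negative serving — not a feasible corner.
sunflower seeds + pasta: intersection lies outside the first quadrant.
The minimum over all feasible corners is $2.13.

$2.13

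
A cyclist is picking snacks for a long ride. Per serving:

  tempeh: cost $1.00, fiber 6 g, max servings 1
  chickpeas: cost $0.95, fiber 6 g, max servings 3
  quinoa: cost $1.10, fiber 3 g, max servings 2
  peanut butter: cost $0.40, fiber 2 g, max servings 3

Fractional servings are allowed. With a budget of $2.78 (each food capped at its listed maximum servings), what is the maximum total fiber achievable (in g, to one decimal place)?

17.6 g

Fiber per dollar: chickpeas 6.316, tempeh 6, peanut butter 5, quinoa 2.727.
Take 2.926 servings of chickpeas: spends $2.78, +17.6 g fiber (running total 17.6 g).
Greedy by best ratio exhausts the cost allowance optimally: 17.6 g.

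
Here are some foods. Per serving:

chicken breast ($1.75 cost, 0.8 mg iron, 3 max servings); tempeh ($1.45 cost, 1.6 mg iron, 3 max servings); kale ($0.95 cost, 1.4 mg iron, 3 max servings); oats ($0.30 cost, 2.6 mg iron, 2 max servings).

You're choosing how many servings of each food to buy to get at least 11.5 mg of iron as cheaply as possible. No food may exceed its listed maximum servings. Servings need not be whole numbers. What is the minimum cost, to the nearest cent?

$5.35

Cost per mg of iron: oats $0.1154, kale $0.6786, tempeh $0.9062, chicken breast $2.1875.
Take 2 servings of oats: +5.2 mg iron for $0.60 (total $0.60, still need 6.3 mg).
Take 3 servings of kale: +4.2 mg iron for $2.85 (total $3.45, still need 2.1 mg).
Take 1.312 servings of tempeh: +2.1 mg iron for $1.90 (total $5.35, still need 0.0 mg).
Greedy by cheapest-per-mg is optimal for a single linear constraint, so the minimum cost is $5.35.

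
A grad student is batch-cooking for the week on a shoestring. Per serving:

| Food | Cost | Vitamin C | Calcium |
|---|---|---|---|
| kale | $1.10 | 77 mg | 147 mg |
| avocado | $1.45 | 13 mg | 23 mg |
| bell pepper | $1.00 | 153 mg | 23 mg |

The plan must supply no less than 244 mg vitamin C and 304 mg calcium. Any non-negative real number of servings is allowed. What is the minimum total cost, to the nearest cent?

At the optimum either one food covers both requirements or two foods hit both targets exactly; no other combination can be cheaper.
kale only: max(244/77, 304/147) = 3.169 servings → $3.49.
avocado only: max(244/13, 304/23) = 18.77 servings → $27.22.
bell pepper only: max(244/153, 304/23) = 13.22 servings → $13.22.
kale + avocado with both targets exact would need a negative amount; discard.
kale + bell pepper with both tight: 1.974 servings and 0.6014 servings → $2.77.
avocado + bell pepper with both tight: 12.7 servings and 0.5155 servings → $18.93.
The minimum over all feasible corners is $2.77.

$2.77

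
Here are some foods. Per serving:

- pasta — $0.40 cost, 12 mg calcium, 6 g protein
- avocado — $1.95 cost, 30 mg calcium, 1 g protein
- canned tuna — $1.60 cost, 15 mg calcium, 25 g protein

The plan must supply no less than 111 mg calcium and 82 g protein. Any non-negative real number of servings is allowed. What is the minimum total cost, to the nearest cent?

$5.37

The cheapest plan sits at a corner of the feasible region — with two constraints it uses at most two foods.
pasta only: max(111/12, 82/6) = 13.67 servings → $5.47.
avocado only: max(111/30, 82/1) = 82 servings → $159.90.
canned tuna only: max(111/15, 82/25) = 7.4 servings → $11.84.
pasta + avocado with both targets exact would need a negative amount; discard.
pasta + canned tuna with both tight: 7.357 servings and 1.514 servings → $5.37.
avocado + canned tuna with both tight: 2.102 servings and 3.196 servings → $9.21.
The minimum over all feasible corners is $5.37.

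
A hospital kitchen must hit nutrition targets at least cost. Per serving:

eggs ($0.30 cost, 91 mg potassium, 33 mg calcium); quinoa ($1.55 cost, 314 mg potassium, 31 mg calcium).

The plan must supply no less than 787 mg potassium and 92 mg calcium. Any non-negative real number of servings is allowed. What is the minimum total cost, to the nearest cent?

$2.59

eggs only: max(787/91, 92/33) = 8.648 servings → $2.59.
quinoa only: max(787/314, 92/31) = 2.968 servings → $4.60.
eggs + quinoa with both tight: 0.5955 servings and 2.334 servings → $3.80.
Cheapest feasible corner: $2.59.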